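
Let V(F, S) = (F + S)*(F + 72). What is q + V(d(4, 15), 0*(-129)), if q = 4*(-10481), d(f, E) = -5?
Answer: -42259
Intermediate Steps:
q = -41924
V(F, S) = (72 + F)*(F + S) (V(F, S) = (F + S)*(72 + F) = (72 + F)*(F + S))
q + V(d(4, 15), 0*(-129)) = -41924 + ((-5)**2 + 72*(-5) + 72*(0*(-129)) - 0*(-129)) = -41924 + (25 - 360 + 72*0 - 5*0) = -41924 + (25 - 360 + 0 + 0) = -41924 - 335 = -42259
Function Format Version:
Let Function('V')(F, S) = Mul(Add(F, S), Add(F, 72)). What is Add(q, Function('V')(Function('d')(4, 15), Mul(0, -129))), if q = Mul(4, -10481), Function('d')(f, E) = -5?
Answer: -42259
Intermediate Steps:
q = -41924
Function('V')(F, S) = Mul(Add(72, F), Add(F, S)) (Function('V')(F, S) = Mul(Add(F, S), Add(72, F)) = Mul(Add(72, F), Add(F, S)))
Add(q, Function('V')(Function('d')(4, 15), Mul(0, -129))) = Add(-41924, Add(Pow(-5, 2), Mul(72, -5), Mul(72, Mul(0, -129)), Mul(-5, Mul(0, -129)))) = Add(-41924, Add(25, -360, Mul(72, 0), Mul(-5, 0))) = Add(-41924, Add(25, -360, 0, 0)) = Add(-41924, -335) = -42259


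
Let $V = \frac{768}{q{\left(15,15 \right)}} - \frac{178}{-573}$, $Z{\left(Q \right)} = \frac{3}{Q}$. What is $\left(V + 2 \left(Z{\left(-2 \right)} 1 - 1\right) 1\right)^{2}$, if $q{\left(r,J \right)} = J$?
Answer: $\frac{17756362009}{8208225} \approx 2163.2$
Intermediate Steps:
$V = \frac{147578}{2865}$ ($V = \frac{768}{15} - \frac{178}{-573} = 768 \cdot \frac{1}{15} - - \frac{178}{573} = \frac{256}{5} + \frac{178}{573} = \frac{147578}{2865} \approx 51.511$)
$\left(V + 2 \left(Z{\left(-2 \right)} 1 - 1\right) 1\right)^{2} = \left(\frac{147578}{2865} + 2 \left(\frac{3}{-2} \cdot 1 - 1\right) 1\right)^{2} = \left(\frac{147578}{2865} + 2 \left(3 \left(- \frac{1}{2}\right) 1 - 1\right) 1\right)^{2} = \left(\frac{147578}{2865} + 2 \left(\left(- \frac{3}{2}\right) 1 - 1\right) 1\right)^{2} = \left(\frac{147578}{2865} + 2 \left(- \frac{3}{2} - 1\right) 1\right)^{2} = \left(\frac{147578}{2865} + 2 \left(- \frac{5}{2}\right) 1\right)^{2} = \left(\frac{147578}{2865} - 5\right)^{2} = \left(\frac{133253}{2865}\right)^{2} = \frac{17756362009}{8208225}$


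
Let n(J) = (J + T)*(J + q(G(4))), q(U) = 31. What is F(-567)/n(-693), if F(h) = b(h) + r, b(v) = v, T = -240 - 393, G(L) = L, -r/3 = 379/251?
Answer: -23909/36721802 ≈ -0.00065108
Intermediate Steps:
r = -1137/251 ≈ -4.5299
T = -633
F(h) = -1137/251 + h (F(h) = h - 1137/251 = -1137/251 + h)
n(J) = (-633 + J)*(31 + J) (n(J) = (J - 633)*(J + 31) = (-633 + J)*(31 + J))
F(-567)/n(-693) = (-1137/251 - 567)/(-19623 + (-693)² - 602*(-693)) = -143454/(251*(-19623 + 480249 + 417186)) = -143454/251/877812 = -143454/251*1/877812 = -23909/36721802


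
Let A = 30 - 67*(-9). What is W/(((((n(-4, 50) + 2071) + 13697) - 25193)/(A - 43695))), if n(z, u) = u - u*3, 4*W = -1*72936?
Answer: -261730836/3175 ≈ -82435.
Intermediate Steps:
W = -18234 (W = (-1*72936)/4 = (1/4)*(-72936) = -18234)
n(z, u) = -2*u (n(z, u) = u - 3*u = -2*u)
A = 633 (A = 30 + 603 = 633)
W/(((((n(-4, 50) + 2071) + 13697) - 25193)/(A - 43695))) = -18234*(633 - 43695)/(((-2*50 + 2071) + 13697) - 25193) = -18234*(-43062/(((-100 + 2071) + 13697) - 25193)) = -18234*(-43062/((1971 + 13697) - 25193)) = -18234*(-43062/(15668 - 25193)) = -18234/((-9525*(-1/43062))) = -18234/3175/14354 = -18234*14354/3175 = -261730836/3175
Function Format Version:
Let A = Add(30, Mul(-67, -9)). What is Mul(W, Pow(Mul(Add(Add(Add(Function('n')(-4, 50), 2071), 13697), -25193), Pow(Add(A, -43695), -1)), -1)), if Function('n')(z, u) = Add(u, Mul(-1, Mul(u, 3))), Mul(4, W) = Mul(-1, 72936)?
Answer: Rational(-261730836, 3175) ≈ -82435.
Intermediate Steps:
W = -18234 (W = Mul(Rational(1, 4), Mul(-1, 72936)) = Mul(Rational(1, 4), -72936) = -18234)
Function('n')(z, u) = Mul(-2, u) (Function('n')(z, u) = Add(u, Mul(-1, Mul(3, u))) = Add(u, Mul(-3, u)) = Mul(-2, u))
A = 633 (A = Add(30, 603) = 633)
Mul(W, Pow(Mul(Add(Add(Add(Function('n')(-4, 50), 2071), 13697), -25193), Pow(Add(A, -43695), -1)), -1)) = Mul(-18234, Pow(Mul(Add(Add(Add(Mul(-2, 50), 2071), 13697), -25193), Pow(Add(633, -43695), -1)), -1)) = Mul(-18234, Pow(Mul(Add(Add(Add(-100, 2071), 13697), -25193), Pow(-43062, -1)), -1)) = Mul(-18234, Pow(Mul(Add(Add(1971, 13697), -25193), Rational(-1, 43062)), -1)) = Mul(-18234, Pow(Mul(Add(15668, -25193), Rational(-1, 43062)), -1)) = Mul(-18234, Pow(Mul(-9525, Rational(-1, 43062)), -1)) = Mul(-18234, Pow(Rational(3175, 14354), -1)) = Mul(-18234, Rational(14354, 3175)) = Rational(-261730836, 3175)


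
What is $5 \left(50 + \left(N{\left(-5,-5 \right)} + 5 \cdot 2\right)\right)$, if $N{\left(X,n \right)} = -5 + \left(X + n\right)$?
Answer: $225$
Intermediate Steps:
$N{\left(X,n \right)} = -5 + X + n$
$5 \left(50 + \left(N{\left(-5,-5 \right)} + 5 \cdot 2\right)\right) = 5 \left(50 + \left(\left(-5 - 5 - 5\right) + 5 \cdot 2\right)\right) = 5 \left(50 + \left(-15 + 10\right)\right) = 5 \left(50 - 5\right) = 5 \cdot 45 = 225$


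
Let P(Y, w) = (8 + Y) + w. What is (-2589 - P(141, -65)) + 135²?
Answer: 15552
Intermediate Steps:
P(Y, w) = 8 + Y + w
(-2589 - P(141, -65)) + 135² = (-2589 - (8 + 141 - 65)) + 135² = (-2589 - 1*84) + 18225 = (-2589 - 84) + 18225 = -2673 + 18225 = 15552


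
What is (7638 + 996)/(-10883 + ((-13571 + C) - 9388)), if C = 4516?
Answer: -4317/14663 ≈ -0.29441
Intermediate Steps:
(7638 + 996)/(-10883 + ((-13571 + C) - 9388)) = (7638 + 996)/(-10883 + ((-13571 + 4516) - 9388)) = 8634/(-10883 + (-9055 - 9388)) = 8634/(-10883 - 18443) = 8634/(-29326) = 8634*(-1/29326) = -4317/14663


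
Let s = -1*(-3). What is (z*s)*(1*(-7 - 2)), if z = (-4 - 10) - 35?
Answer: 1323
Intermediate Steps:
s = 3
z = -49 (z = -14 - 35 = -49)
(z*s)*(1*(-7 - 2)) = (-49*3)*(1*(-7 - 2)) = -147*(-9) = 1323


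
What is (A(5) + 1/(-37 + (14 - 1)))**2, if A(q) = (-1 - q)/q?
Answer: 22201/14400 ≈ 1.5417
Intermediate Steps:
A(q) = (-1 - q)/q
(A(5) + 1/(-37 + (14 - 1)))**2 = ((-1 - 1*5)/5 + 1/(-37 + (14 - 1)))**2 = ((-1 - 5)/5 + 1/(-37 + 13))**2 = ((1/5)*(-6) + 1/(-24))**2 = (-6/5 - 1/24)**2 = (-149/120)**2 = 22201/14400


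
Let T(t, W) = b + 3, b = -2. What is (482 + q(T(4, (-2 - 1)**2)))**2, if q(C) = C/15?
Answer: 52287361/225 ≈ 2.3239e+5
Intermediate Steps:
T(t, W) = 1 (T(t, W) = -2 + 3 = 1)
q(C) = C/15 (q(C) = C*(1/15) = C/15)
(482 + q(T(4, (-2 - 1)**2)))**2 = (482 + (1/15)*1)**2 = (482 + 1/15)**2 = (7231/15)**2 = 52287361/225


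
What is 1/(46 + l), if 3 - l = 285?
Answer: -1/236 ≈ -0.0042373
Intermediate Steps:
l = -282 (l = 3 - 1*285 = 3 - 285 = -282)
1/(46 + l) = 1/(46 - 282) = 1/(-236) = -1/236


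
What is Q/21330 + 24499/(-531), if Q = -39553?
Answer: -60396257/1258470 ≈ -47.992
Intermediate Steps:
Q/21330 + 24499/(-531) = -39553/21330 + 24499/(-531) = -39553*1/21330 + 24499*(-1/531) = -39553/21330 - 24499/531 = -60396257/1258470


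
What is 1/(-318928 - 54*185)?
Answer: -1/328918 ≈ -3.0403e-6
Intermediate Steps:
1/(-318928 - 54*185) = 1/(-318928 - 9990) = 1/(-328918) = -1/328918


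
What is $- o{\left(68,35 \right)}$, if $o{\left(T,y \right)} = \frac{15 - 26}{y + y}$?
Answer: $\frac{11}{70} \approx 0.15714$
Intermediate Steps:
$o{\left(T,y \right)} = - \frac{11}{2 y}$
$- o{\left(68,35 \right)} = - \frac{-11}{2 \cdot 35} = \left(-1\right) \left(- \frac{11}{70}\right) = \frac{11}{70}$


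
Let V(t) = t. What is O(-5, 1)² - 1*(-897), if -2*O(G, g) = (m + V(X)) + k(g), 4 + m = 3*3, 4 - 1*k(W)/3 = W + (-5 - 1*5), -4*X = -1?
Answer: 88737/64 ≈ 1386.5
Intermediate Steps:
X = ¼ (X = -¼*(-1) = ¼ ≈ 0.25000)
k(W) = 42 - 3*W (k(W) = 12 - 3*(W + (-5 - 1*5)) = 12 - 3*(W + (-5 - 5)) = 12 - 3*(W - 10) = 12 - 3*(-10 + W) = 12 + (30 - 3*W) = 42 - 3*W)
m = 5 (m = -4 + 3*3 = -4 + 9 = 5)
O(G, g) = -189/8 + 3*g/2 (O(G, g) = -((5 + ¼) + (42 - 3*g))/2 = -(21/4 + (42 - 3*g))/2 = -(189/4 - 3*g)/2 = -189/8 + 3*g/2)
O(-5, 1)² - 1*(-897) = (-189/8 + (3/2)*1)² - 1*(-897) = (-189/8 + 3/2)² + 897 = (-177/8)² + 897 = 31329/64 + 897 = 88737/64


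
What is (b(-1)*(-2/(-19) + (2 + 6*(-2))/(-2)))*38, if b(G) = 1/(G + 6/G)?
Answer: -194/7 ≈ -27.714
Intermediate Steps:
(b(-1)*(-2/(-19) + (2 + 6*(-2))/(-2)))*38 = ((-1/(6 + (-1)**2))*(-2/(-19) + (2 + 6*(-2))/(-2)))*38 = ((-1/(6 + 1))*(-2*(-1/19) + (2 - 12)*(-1/2)))*38 = ((-1/7)*(2/19 - 10*(-1/2)))*38 = ((-1*1/7)*(2/19 + 5))*38 = -1/7*97/19*38 = -97/133*38 = -194/7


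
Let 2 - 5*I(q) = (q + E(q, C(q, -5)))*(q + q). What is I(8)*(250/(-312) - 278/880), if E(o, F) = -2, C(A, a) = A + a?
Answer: 901037/42900 ≈ 21.003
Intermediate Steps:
I(q) = ⅖ - 2*q*(-2 + q)/5 (I(q) = ⅖ - (q - 2)*(q + q)/5 = ⅖ - (-2 + q)*2*q/5 = ⅖ - 2*q*(-2 + q)/5)
I(8)*(250/(-312) - 278/880) = (⅖ - ⅖*8² + (⅘)*8)*(250/(-312) - 278/880) = (⅖ - ⅖*64 + 32/5)*(250*(-1/312) - 278*1/880) = (⅖ - 128/5 + 32/5)*(-125/156 - 139/440) = -94/5*(-19171/17160) = 901037/42900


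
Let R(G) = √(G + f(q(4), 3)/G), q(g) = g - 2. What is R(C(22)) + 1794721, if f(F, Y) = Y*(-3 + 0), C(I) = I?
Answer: 1794721 + 5*√418/22 ≈ 1.7947e+6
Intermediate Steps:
q(g) = -2 + g
f(F, Y) = -3*Y (f(F, Y) = Y*(-3) = -3*Y)
R(G) = √(G - 9/G) (R(G) = √(G + (-3*3)/G) = √(G - 9/G))
R(C(22)) + 1794721 = √(22 - 9/22) + 1794721 = √(475/22) + 1794721 = 5*√418/22 + 1794721 = 1794721 + 5*√418/22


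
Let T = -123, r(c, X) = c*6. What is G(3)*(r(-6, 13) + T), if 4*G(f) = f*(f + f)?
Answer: -1431/2 ≈ -715.50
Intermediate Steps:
G(f) = f**2/2 (G(f) = (f*(f + f))/4 = (f*(2*f))/4 = (2*f**2)/4 = f**2/2)
r(c, X) = 6*c
G(3)*(r(-6, 13) + T) = ((1/2)*3**2)*(6*(-6) - 123) = ((1/2)*9)*(-36 - 123) = (9/2)*(-159) = -1431/2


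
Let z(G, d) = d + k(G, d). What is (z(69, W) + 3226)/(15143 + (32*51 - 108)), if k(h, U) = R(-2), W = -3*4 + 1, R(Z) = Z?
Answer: 459/2381 ≈ 0.19278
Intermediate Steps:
W = -11 (W = -12 + 1 = -11)
k(h, U) = -2
z(G, d) = -2 + d (z(G, d) = d - 2 = -2 + d)
(z(69, W) + 3226)/(15143 + (32*51 - 108)) = ((-2 - 11) + 3226)/(15143 + (32*51 - 108)) = (-13 + 3226)/(15143 + (1632 - 108)) = 3213/(15143 + 1524) = 3213/16667 = 3213*(1/16667) = 459/2381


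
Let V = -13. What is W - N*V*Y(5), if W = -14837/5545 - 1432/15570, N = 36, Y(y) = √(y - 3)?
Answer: -23895253/8633565 + 468*√2 ≈ 659.08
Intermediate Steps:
Y(y) = √(-3 + y)
W = -23895253/8633565 (W = -14837*1/5545 - 1432*1/15570 = -14837/5545 - 716/7785 = -23895253/8633565 ≈ -2.7677)
W - N*V*Y(5) = -23895253/8633565 - 36*(-13)*√(-3 + 5) = -23895253/8633565 - (-468)*√2 = -23895253/8633565 + 468*√2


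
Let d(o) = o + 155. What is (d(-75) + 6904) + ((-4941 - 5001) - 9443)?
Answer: -12401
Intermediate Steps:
d(o) = 155 + o
(d(-75) + 6904) + ((-4941 - 5001) - 9443) = ((155 - 75) + 6904) + ((-4941 - 5001) - 9443) = (80 + 6904) + (-9942 - 9443) = 6984 - 19385 = -12401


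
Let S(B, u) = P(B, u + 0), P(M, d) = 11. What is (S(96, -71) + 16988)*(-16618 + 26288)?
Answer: 164380330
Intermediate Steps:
S(B, u) = 11
(S(96, -71) + 16988)*(-16618 + 26288) = (11 + 16988)*(-16618 + 26288) = 16999*9670 = 164380330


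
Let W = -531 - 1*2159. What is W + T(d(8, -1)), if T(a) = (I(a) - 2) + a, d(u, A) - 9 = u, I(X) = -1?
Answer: -2676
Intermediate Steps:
d(u, A) = 9 + u
W = -2690 (W = -531 - 2159 = -2690)
T(a) = -3 + a (T(a) = (-1 - 2) + a = -3 + a)
W + T(d(8, -1)) = -2690 + (-3 + (9 + 8)) = -2690 + (-3 + 17) = -2690 + 14 = -2676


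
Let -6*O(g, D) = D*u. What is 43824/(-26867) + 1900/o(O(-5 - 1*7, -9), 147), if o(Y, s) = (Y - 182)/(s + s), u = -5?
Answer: -30032421696/10182593 ≈ -2949.4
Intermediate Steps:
O(g, D) = 5*D/6 (O(g, D) = -D*(-5)/6 = -(-5)*D/6 = 5*D/6)
o(Y, s) = (-182 + Y)/(2*s) (o(Y, s) = (-182 + Y)/((2*s)) = (-182 + Y)*(1/(2*s)) = (-182 + Y)/(2*s))
43824/(-26867) + 1900/o(O(-5 - 1*7, -9), 147) = 43824/(-26867) + 1900/(((1/2)*(-182 + (5/6)*(-9))/147)) = 43824*(-1/26867) + 1900/(((1/2)*(1/147)*(-182 - 15/2))) = -43824/26867 + 1900/(((1/2)*(1/147)*(-379/2))) = -43824/26867 + 1900/(-379/588) = -43824/26867 + 1900*(-588/379) = -43824/26867 - 1117200/379 = -30032421696/10182593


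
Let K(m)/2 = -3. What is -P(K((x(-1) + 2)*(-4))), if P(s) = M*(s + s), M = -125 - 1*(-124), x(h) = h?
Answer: -12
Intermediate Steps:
M = -1 (M = -125 + 124 = -1)
K(m) = -6 (K(m) = 2*(-3) = -6)
P(s) = -2*s (P(s) = -(s + s) = -2*s)
-P(K((x(-1) + 2)*(-4))) = -(-2)*(-6) = -1*12 = -12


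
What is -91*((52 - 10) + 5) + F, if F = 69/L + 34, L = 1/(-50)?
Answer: -7693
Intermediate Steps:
L = -1/50 ≈ -0.020000
F = -3416 (F = 69/(-1/50) + 34 = 69*(-50) + 34 = -3450 + 34 = -3416)
-91*((52 - 10) + 5) + F = -91*((52 - 10) + 5) - 3416 = -91*(42 + 5) - 3416 = -91*47 - 3416 = -4277 - 3416 = -7693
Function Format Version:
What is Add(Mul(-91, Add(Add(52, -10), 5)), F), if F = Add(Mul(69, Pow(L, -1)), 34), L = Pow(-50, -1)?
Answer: -7693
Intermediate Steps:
L = Rational(-1, 50) ≈ -0.020000
F = -3416 (F = Add(Mul(69, Pow(Rational(-1, 50), -1)), 34) = Add(Mul(69, -50), 34) = Add(-3450, 34) = -3416)
Add(Mul(-91, Add(Add(52, -10), 5)), F) = Add(Mul(-91, Add(Add(52, -10), 5)), -3416) = Add(Mul(-91, Add(42, 5)), -3416) = Add(Mul(-91, 47), -3416) = Add(-4277, -3416) = -7693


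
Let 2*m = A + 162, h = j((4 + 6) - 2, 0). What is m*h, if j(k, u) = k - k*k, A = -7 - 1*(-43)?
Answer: -5544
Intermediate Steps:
A = 36 (A = -7 + 43 = 36)
j(k, u) = k - k²
h = -56 (h = ((4 + 6) - 2)*(1 - ((4 + 6) - 2)) = (10 - 2)*(1 - (10 - 2)) = 8*(1 - 1*8) = 8*(1 - 8) = 8*(-7) = -56)
m = 99 (m = (36 + 162)/2 = (½)*198 = 99)
m*h = 99*(-56) = -5544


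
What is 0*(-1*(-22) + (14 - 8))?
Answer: 0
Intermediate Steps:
0*(-1*(-22) + (14 - 8)) = 0*(22 + 6) = 0*28 = 0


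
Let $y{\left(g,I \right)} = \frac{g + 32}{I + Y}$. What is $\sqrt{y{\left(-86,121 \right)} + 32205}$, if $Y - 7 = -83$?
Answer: $\frac{3 \sqrt{89455}}{5} \approx 179.45$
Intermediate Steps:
$Y = -76$ ($Y = 7 - 83 = -76$)
$y{\left(g,I \right)} = \frac{32 + g}{-76 + I}$ ($y{\left(g,I \right)} = \frac{g + 32}{I - 76} = \frac{32 + g}{-76 + I}$)
$\sqrt{y{\left(-86,121 \right)} + 32205} = \sqrt{\frac{32 - 86}{-76 + 121} + 32205} = \sqrt{\frac{1}{45} \left(-54\right) + 32205} = \sqrt{- \frac{6}{5} + 32205} = \sqrt{\frac{161019}{5}} = \frac{3 \sqrt{89455}}{5}$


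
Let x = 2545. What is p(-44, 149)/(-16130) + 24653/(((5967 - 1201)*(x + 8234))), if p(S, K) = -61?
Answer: 882847111/207160469205 ≈ 0.0042617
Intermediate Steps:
p(-44, 149)/(-16130) + 24653/(((5967 - 1201)*(x + 8234))) = -61/(-16130) + 24653/(((5967 - 1201)*(2545 + 8234))) = -61*(-1/16130) + 24653/((4766*10779)) = 61/16130 + 24653/51372714 = 882847111/207160469205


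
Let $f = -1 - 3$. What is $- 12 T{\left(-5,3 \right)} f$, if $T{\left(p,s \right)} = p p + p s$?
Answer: $480$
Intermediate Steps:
$T{\left(p,s \right)} = p^{2} + p s$
$f = -4$
$- 12 T{\left(-5,3 \right)} f = - 12 \left(- 5 \left(-5 + 3\right)\right) \left(-4\right) = - 12 \left(\left(-5\right) \left(-2\right)\right) \left(-4\right) = \left(-12\right) 10 \left(-4\right) = \left(-120\right) \left(-4\right) = 480$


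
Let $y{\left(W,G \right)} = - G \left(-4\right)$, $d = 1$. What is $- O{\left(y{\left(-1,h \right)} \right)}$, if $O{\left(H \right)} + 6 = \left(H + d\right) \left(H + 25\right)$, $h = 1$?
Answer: $-139$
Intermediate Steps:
$y{\left(W,G \right)} = 4 G$
$O{\left(H \right)} = -6 + \left(1 + H\right) \left(25 + H\right)$ ($O{\left(H \right)} = -6 + \left(H + 1\right) \left(H + 25\right) = -6 + \left(1 + H\right) \left(25 + H\right)$)
$- O{\left(y{\left(-1,h \right)} \right)} = - (19 + \left(4 \cdot 1\right)^{2} + 26 \cdot 4 \cdot 1) = - (19 + 4^{2} + 26 \cdot 4) = - (19 + 16 + 104) = \left(-1\right) 139 = -139$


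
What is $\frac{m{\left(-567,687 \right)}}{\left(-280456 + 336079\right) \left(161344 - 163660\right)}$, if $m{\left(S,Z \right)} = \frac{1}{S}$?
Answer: $\frac{1}{73042566156} \approx 1.3691 \cdot 10^{-11}$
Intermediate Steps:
$\frac{m{\left(-567,687 \right)}}{\left(-280456 + 336079\right) \left(161344 - 163660\right)} = \frac{1}{\left(-567\right) \left(-280456 + 336079\right) \left(161344 - 163660\right)} = - \frac{1}{567 \cdot 55623 \left(-2316\right)} = - \frac{1}{567 \left(-128822868\right)} = \left(- \frac{1}{567}\right) \left(- \frac{1}{128822868}\right) = \frac{1}{73042566156}$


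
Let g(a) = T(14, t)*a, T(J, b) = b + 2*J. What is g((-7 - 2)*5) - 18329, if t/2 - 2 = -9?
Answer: -18959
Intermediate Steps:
t = -14 (t = 4 + 2*(-9) = 4 - 18 = -14)
g(a) = 14*a (g(a) = (-14 + 2*14)*a = (-14 + 28)*a = 14*a)
g((-7 - 2)*5) - 18329 = 14*((-7 - 2)*5) - 18329 = 14*(-9*5) - 18329 = 14*(-45) - 18329 = -630 - 18329 = -18959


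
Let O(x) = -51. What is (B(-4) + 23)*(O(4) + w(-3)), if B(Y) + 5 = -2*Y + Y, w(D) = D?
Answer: -1188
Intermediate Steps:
B(Y) = -5 - Y (B(Y) = -5 + (-2*Y + Y) = -5 - Y)
(B(-4) + 23)*(O(4) + w(-3)) = ((-5 - 1*(-4)) + 23)*(-51 - 3) = ((-5 + 4) + 23)*(-54) = (-1 + 23)*(-54) = 22*(-54) = -1188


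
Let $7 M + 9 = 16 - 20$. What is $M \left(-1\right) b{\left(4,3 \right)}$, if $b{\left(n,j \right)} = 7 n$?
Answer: $52$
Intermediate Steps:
$M = - \frac{13}{7}$ ($M = - \frac{9}{7} + \frac{16 - 20}{7} = - \frac{9}{7} + \frac{1}{7} \left(-4\right) = - \frac{9}{7} - \frac{4}{7} = - \frac{13}{7} \approx -1.8571$)
$M \left(-1\right) b{\left(4,3 \right)} = \left(- \frac{13}{7}\right) \left(-1\right) 7 \cdot 4 = \frac{13}{7} \cdot 28 = 52$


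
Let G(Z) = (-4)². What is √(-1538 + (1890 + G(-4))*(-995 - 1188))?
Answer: 4*I*√260146 ≈ 2040.2*I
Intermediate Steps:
G(Z) = 16
√(-1538 + (1890 + G(-4))*(-995 - 1188)) = √(-1538 + (1890 + 16)*(-995 - 1188)) = √(-1538 + 1906*(-2183)) = √(-1538 - 4160798) = √(-4162336) = 4*I*√260146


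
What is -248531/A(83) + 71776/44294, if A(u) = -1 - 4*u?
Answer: 5516166761/7374951 ≈ 747.96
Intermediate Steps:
-248531/A(83) + 71776/44294 = -248531/(-1 - 4*83) + 71776/44294 = -248531/(-1 - 332) + 71776*(1/44294) = -248531/(-333) + 35888/22147 = -248531*(-1/333) + 35888/22147 = 248531/333 + 35888/22147 = 5516166761/7374951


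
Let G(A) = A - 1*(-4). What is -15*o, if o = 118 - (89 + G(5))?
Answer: -300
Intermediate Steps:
G(A) = 4 + A (G(A) = A + 4 = 4 + A)
o = 20 (o = 118 - (89 + (4 + 5)) = 118 - (89 + 9) = 118 - 1*98 = 118 - 98 = 20)
-15*o = -15*20 = -300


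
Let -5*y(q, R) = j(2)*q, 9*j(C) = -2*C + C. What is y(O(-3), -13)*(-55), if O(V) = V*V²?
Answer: 66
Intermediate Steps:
j(C) = -C/9 (j(C) = (-2*C + C)/9 = (-C)/9 = -C/9)
O(V) = V³
y(q, R) = 2*q/45 (y(q, R) = -(-⅑*2)*q/5 = -(-2)*q/45 = 2*q/45)
y(O(-3), -13)*(-55) = ((2/45)*(-3)³)*(-55) = ((2/45)*(-27))*(-55) = -6/5*(-55) = 66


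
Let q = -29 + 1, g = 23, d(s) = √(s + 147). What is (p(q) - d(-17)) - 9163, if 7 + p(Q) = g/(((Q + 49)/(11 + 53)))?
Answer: -191098/21 - √130 ≈ -9111.3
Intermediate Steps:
d(s) = √(147 + s)
q = -28
p(Q) = -7 + 23/(49/64 + Q/64) (p(Q) = -7 + 23/(((Q + 49)/(11 + 53))) = -7 + 23/(((49 + Q)/64)) = -7 + 23/(((49 + Q)*(1/64))) = -7 + 23/(49/64 + Q/64))
(p(q) - d(-17)) - 9163 = ((1129 - 7*(-28))/(49 - 28) - √(147 - 17)) - 9163 = ((1129 + 196)/21 - √130) - 9163 = ((1/21)*1325 - √130) - 9163 = (1325/21 - √130) - 9163 = -191098/21 - √130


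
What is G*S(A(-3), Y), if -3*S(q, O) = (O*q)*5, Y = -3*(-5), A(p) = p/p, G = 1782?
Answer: -44550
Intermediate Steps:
A(p) = 1
Y = 15
S(q, O) = -5*O*q/3 (S(q, O) = -O*q*5/3 = -5*O*q/3)
G*S(A(-3), Y) = 1782*(-5/3*15*1) = 1782*(-25) = -44550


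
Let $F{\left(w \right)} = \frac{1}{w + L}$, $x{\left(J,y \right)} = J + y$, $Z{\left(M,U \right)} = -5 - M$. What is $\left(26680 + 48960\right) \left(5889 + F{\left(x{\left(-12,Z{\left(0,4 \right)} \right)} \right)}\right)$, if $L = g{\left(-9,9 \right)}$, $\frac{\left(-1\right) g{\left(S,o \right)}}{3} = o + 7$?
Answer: $\frac{5790756352}{13} \approx 4.4544 \cdot 10^{8}$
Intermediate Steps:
$g{\left(S,o \right)} = -21 - 3 o$ ($g{\left(S,o \right)} = - 3 \left(o + 7\right) = - 3 \left(7 + o\right) = -21 - 3 o$)
$L = -48$ ($L = -21 - 27 = -48$)
$F{\left(w \right)} = \frac{1}{-48 + w}$ ($F{\left(w \right)} = \frac{1}{w - 48} = \frac{1}{-48 + w}$)
$\left(26680 + 48960\right) \left(5889 + F{\left(x{\left(-12,Z{\left(0,4 \right)} \right)} \right)}\right) = \left(26680 + 48960\right) \left(5889 + \frac{1}{-48 - 17}\right) = 75640 \left(5889 + \frac{1}{-48 + \left(-12 + \left(-5 + 0\right)\right)}\right) = 75640 \left(5889 + \frac{1}{-48 - 17}\right) = 75640 \left(5889 + \frac{1}{-65}\right) = 75640 \left(5889 - \frac{1}{65}\right) = 75640 \cdot \frac{382784}{65} = \frac{5790756352}{13}$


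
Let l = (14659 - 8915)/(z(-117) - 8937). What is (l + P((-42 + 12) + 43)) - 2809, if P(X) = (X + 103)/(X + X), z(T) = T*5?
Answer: -173618635/61893 ≈ -2805.1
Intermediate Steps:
z(T) = 5*T
P(X) = (103 + X)/(2*X) (P(X) = (103 + X)/((2*X)) = (103 + X)*(1/(2*X)) = (103 + X)/(2*X))
l = -2872/4761 (l = (14659 - 8915)/(5*(-117) - 8937) = 5744/(-585 - 8937) = 5744/(-9522) = 5744*(-1/9522) = -2872/4761 ≈ -0.60323)
(l + P((-42 + 12) + 43)) - 2809 = (-2872/4761 + (103 + ((-42 + 12) + 43))/(2*((-42 + 12) + 43))) - 2809 = (-2872/4761 + (103 + (-30 + 43))/(2*(-30 + 43))) - 2809 = (-2872/4761 + (1/2)*(103 + 13)/13) - 2809 = (-2872/4761 + (1/2)*(1/13)*116) - 2809 = (-2872/4761 + 58/13) - 2809 = 238802/61893 - 2809 = -173618635/61893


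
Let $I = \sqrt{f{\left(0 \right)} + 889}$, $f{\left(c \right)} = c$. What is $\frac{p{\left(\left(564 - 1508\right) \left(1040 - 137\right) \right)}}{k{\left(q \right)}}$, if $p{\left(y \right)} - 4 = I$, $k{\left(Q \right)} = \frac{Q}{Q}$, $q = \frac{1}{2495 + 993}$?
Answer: $4 + \sqrt{889} \approx 33.816$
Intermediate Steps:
$q = \frac{1}{3488} \approx 0.0002867$
$k{\left(Q \right)} = 1$
$I = \sqrt{889}$ ($I = \sqrt{0 + 889} = \sqrt{889} \approx 29.816$)
$p{\left(y \right)} = 4 + \sqrt{889}$
$\frac{p{\left(\left(564 - 1508\right) \left(1040 - 137\right) \right)}}{k{\left(q \right)}} = \frac{4 + \sqrt{889}}{1} = \left(4 + \sqrt{889}\right) 1 = 4 + \sqrt{889}$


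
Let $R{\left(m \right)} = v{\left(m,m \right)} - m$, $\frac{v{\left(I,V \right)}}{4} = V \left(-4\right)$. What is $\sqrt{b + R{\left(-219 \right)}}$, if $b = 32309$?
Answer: $8 \sqrt{563} \approx 189.82$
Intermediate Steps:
$v{\left(I,V \right)} = - 16 V$ ($v{\left(I,V \right)} = 4 V \left(-4\right) = 4 \left(- 4 V\right) = - 16 V$)
$R{\left(m \right)} = - 17 m$ ($R{\left(m \right)} = - 16 m - m = - 17 m$)
$\sqrt{b + R{\left(-219 \right)}} = \sqrt{32309 - -3723} = \sqrt{32309 + 3723} = \sqrt{36032} = 8 \sqrt{563}$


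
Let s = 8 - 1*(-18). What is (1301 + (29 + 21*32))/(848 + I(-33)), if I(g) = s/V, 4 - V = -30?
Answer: 34034/14429 ≈ 2.3587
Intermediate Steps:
V = 34 (V = 4 - 1*(-30) = 4 + 30 = 34)
s = 26 (s = 8 + 18 = 26)
I(g) = 13/17 (I(g) = 26/34 = 26*(1/34) = 13/17)
(1301 + (29 + 21*32))/(848 + I(-33)) = (1301 + (29 + 21*32))/(848 + 13/17) = (1301 + (29 + 672))/(14429/17) = (1301 + 701)*(17/14429) = 2002*(17/14429) = 34034/14429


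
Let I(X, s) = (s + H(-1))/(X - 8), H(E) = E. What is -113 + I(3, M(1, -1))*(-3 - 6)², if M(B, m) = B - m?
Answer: -646/5 ≈ -129.20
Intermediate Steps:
I(X, s) = (-1 + s)/(-8 + X) (I(X, s) = (s - 1)/(X - 8) = (-1 + s)/(-8 + X))
-113 + I(3, M(1, -1))*(-3 - 6)² = -113 + ((-1 + (1 - 1*(-1)))/(-8 + 3))*(-3 - 6)² = -113 + ((-1 + (1 + 1))/(-5))*(-9)² = -113 - (-1 + 2)/5*81 = -113 - ⅕*1*81 = -113 - ⅕*81 = -113 - 81/5 = -646/5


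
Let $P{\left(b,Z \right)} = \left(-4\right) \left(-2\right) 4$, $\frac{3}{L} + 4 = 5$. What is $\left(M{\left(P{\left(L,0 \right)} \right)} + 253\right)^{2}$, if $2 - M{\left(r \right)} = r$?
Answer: $49729$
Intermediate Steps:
$L = 3$ ($L = \frac{3}{-4 + 5} = \frac{3}{1} = 3 \cdot 1 = 3$)
$P{\left(b,Z \right)} = 32$ ($P{\left(b,Z \right)} = 8 \cdot 4 = 32$)
$M{\left(r \right)} = 2 - r$
$\left(M{\left(P{\left(L,0 \right)} \right)} + 253\right)^{2} = \left(\left(2 - 32\right) + 253\right)^{2} = \left(-30 + 253\right)^{2} = 223^{2} = 49729$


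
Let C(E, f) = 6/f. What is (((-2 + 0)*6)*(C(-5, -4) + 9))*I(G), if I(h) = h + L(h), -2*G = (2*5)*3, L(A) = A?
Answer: 2700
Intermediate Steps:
G = -15 (G = -2*5*3/2 = -5*3 = -1/2*30 = -15)
I(h) = 2*h (I(h) = h + h = 2*h)
(((-2 + 0)*6)*(C(-5, -4) + 9))*I(G) = (((-2 + 0)*6)*(6/(-4) + 9))*(2*(-15)) = ((-2*6)*(6*(-1/4) + 9))*(-30) = -12*(-3/2 + 9)*(-30) = -12*15/2*(-30) = -90*(-30) = 2700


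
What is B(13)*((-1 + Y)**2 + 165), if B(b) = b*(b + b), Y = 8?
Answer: 72332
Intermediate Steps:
B(b) = 2*b**2 (B(b) = b*(2*b) = 2*b**2)
B(13)*((-1 + Y)**2 + 165) = (2*13**2)*((-1 + 8)**2 + 165) = (2*169)*(7**2 + 165) = 338*(49 + 165) = 338*214 = 72332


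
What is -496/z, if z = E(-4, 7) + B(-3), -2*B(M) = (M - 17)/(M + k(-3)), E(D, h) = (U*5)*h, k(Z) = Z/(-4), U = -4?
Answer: 1116/325 ≈ 3.4338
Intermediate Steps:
k(Z) = -Z/4 (k(Z) = Z*(-¼) = -Z/4)
E(D, h) = -20*h (E(D, h) = (-4*5)*h = -20*h)
B(M) = -(-17 + M)/(2*(¾ + M)) (B(M) = -(M - 17)/(2*(M - ¼*(-3))) = -(-17 + M)/(2*(M + ¾)) = -(-17 + M)/(2*(¾ + M)))
z = -1300/9 (z = -20*7 + 2*(17 - 1*(-3))/(3 + 4*(-3)) = -140 + 2*(17 + 3)/(3 - 12) = -140 + 2*20/(-9) = -140 + 2*(-⅑)*20 = -140 - 40/9 = -1300/9 ≈ -144.44)
-496/z = -496/(-1300/9) = -496*(-9/1300) = 1116/325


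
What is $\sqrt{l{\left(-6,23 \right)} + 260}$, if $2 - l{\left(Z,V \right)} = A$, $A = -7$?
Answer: $\sqrt{269} \approx 16.401$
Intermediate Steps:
$l{\left(Z,V \right)} = 9$ ($l{\left(Z,V \right)} = 2 - -7 = 2 + 7 = 9$)
$\sqrt{l{\left(-6,23 \right)} + 260} = \sqrt{9 + 260} = \sqrt{269}$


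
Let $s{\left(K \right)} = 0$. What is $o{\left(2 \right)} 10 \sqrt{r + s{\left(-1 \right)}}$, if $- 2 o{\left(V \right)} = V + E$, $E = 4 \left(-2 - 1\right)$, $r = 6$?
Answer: $50 \sqrt{6} \approx 122.47$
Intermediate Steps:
$E = -12$ ($E = 4 \left(-3\right) = -12$)
$o{\left(V \right)} = 6 - \frac{V}{2}$ ($o{\left(V \right)} = - \frac{V - 12}{2} = - \frac{-12 + V}{2} = 6 - \frac{V}{2}$)
$o{\left(2 \right)} 10 \sqrt{r + s{\left(-1 \right)}} = \left(6 - 1\right) 10 \sqrt{6 + 0} = \left(6 - 1\right) 10 \sqrt{6} = 5 \cdot 10 \sqrt{6} = 50 \sqrt{6}$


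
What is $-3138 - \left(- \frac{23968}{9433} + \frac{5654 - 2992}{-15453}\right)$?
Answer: $- \frac{457024963412}{145768149} \approx -3135.3$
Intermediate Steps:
$-3138 - \left(- \frac{23968}{9433} + \frac{5654 - 2992}{-15453}\right) = -3138 - \left(\left(-23968\right) \frac{1}{9433} + \left(5654 - 2992\right) \left(- \frac{1}{15453}\right)\right) = -3138 - \left(- \frac{23968}{9433} + 2662 \left(- \frac{1}{15453}\right)\right) = -3138 - \left(- \frac{23968}{9433} - \frac{2662}{15453}\right) = -3138 - - \frac{395488150}{145768149} = -3138 + \frac{395488150}{145768149} = - \frac{457024963412}{145768149}$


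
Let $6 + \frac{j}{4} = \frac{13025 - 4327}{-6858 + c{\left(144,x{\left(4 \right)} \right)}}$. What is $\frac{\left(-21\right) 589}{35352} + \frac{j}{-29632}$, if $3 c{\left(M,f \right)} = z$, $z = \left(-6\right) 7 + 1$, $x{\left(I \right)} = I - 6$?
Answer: $- \frac{39242667719}{112475275080} \approx -0.3489$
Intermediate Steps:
$x{\left(I \right)} = -6 + I$
$z = -41$ ($z = -42 + 1 = -41$)
$c{\left(M,f \right)} = - \frac{41}{3}$ ($c{\left(M,f \right)} = \frac{1}{3} \left(-41\right) = - \frac{41}{3}$)
$j = - \frac{599136}{20615}$ ($j = -24 + 4 \frac{13025 - 4327}{-6858 - \frac{41}{3}} = -24 + 4 \frac{8698}{- \frac{20615}{3}} = -24 + 4 \cdot 8698 \left(- \frac{3}{20615}\right) = -24 + 4 \left(- \frac{26094}{20615}\right) = -24 - \frac{104376}{20615} = - \frac{599136}{20615} \approx -29.063$)
$\frac{\left(-21\right) 589}{35352} + \frac{j}{-29632} = \frac{\left(-21\right) 589}{35352} - \frac{599136}{20615 \left(-29632\right)} = \left(-12369\right) \frac{1}{35352} - - \frac{18723}{19089490} = - \frac{4123}{11784} + \frac{18723}{19089490} = - \frac{39242667719}{112475275080}$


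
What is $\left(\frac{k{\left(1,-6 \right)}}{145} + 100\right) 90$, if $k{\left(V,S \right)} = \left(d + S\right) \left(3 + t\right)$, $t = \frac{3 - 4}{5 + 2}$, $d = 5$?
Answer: $\frac{1826640}{203} \approx 8998.2$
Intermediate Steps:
$t = - \frac{1}{7} \approx -0.14286$
$k{\left(V,S \right)} = \frac{100}{7} + \frac{20 S}{7}$ ($k{\left(V,S \right)} = \left(5 + S\right) \left(3 - \frac{1}{7}\right) = \left(5 + S\right) \frac{20}{7} = \frac{100}{7} + \frac{20 S}{7}$)
$\left(\frac{k{\left(1,-6 \right)}}{145} + 100\right) 90 = \left(\frac{\frac{100}{7} + \frac{20}{7} \left(-6\right)}{145} + 100\right) 90 = \left(\left(\frac{100}{7} - \frac{120}{7}\right) \frac{1}{145} + 100\right) 90 = \left(\left(- \frac{20}{7}\right) \frac{1}{145} + 100\right) 90 = \left(- \frac{4}{203} + 100\right) 90 = \frac{20296}{203} \cdot 90 = \frac{1826640}{203}$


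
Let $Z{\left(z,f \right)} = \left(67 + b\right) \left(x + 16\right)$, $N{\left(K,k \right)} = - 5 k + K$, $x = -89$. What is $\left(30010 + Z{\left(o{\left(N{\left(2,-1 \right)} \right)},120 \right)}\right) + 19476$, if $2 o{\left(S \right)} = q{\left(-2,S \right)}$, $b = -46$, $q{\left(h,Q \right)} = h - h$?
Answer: $47953$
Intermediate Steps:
$q{\left(h,Q \right)} = 0$
$N{\left(K,k \right)} = K - 5 k$
$o{\left(S \right)} = 0$ ($o{\left(S \right)} = \frac{1}{2} \cdot 0 = 0$)
$Z{\left(z,f \right)} = -1533$ ($Z{\left(z,f \right)} = \left(67 - 46\right) \left(-89 + 16\right) = 21 \left(-73\right) = -1533$)
$\left(30010 + Z{\left(o{\left(N{\left(2,-1 \right)} \right)},120 \right)}\right) + 19476 = \left(30010 - 1533\right) + 19476 = 28477 + 19476 = 47953$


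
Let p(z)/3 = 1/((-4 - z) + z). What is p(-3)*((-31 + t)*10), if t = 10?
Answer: 315/2 ≈ 157.50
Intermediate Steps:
p(z) = -3/4 (p(z) = 3/((-4 - z) + z) = 3/(-4) = 3*(-1/4) = -3/4)
p(-3)*((-31 + t)*10) = -3*(-31 + 10)*10/4 = -(-63)*10/4 = -3/4*(-210) = 315/2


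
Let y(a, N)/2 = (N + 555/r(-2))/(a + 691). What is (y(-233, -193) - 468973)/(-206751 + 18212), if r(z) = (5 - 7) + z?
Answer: 429580595/172701724 ≈ 2.4874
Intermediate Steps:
r(z) = -2 + z
y(a, N) = 2*(-555/4 + N)/(691 + a) (y(a, N) = 2*((N + 555/(-2 - 2))/(a + 691)) = 2*((N + 555/(-4))/(691 + a)) = 2*((N + 555*(-¼))/(691 + a)) = 2*((N - 555/4)/(691 + a)) = 2*((-555/4 + N)/(691 + a)) = 2*(-555/4 + N)/(691 + a))
(y(-233, -193) - 468973)/(-206751 + 18212) = ((-555 + 4*(-193))/(2*(691 - 233)) - 468973)/(-206751 + 18212) = ((½)*(-555 - 772)/458 - 468973)/(-188539) = ((½)*(1/458)*(-1327) - 468973)*(-1/188539) = (-1327/916 - 468973)*(-1/188539) = -429580595/916*(-1/188539) = 429580595/172701724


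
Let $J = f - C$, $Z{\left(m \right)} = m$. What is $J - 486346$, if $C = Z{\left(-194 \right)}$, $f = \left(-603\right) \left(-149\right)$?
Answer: $-396305$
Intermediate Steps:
$f = 89847$
$C = -194$
$J = 90041$ ($J = 89847 - -194 = 89847 + 194 = 90041$)
$J - 486346 = 90041 - 486346 = -396305$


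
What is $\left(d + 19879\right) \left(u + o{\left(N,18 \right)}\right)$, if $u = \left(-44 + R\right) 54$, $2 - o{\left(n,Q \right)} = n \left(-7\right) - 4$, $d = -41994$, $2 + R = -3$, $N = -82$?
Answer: $71077610$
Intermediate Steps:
$R = -5$ ($R = -2 - 3 = -5$)
$o{\left(n,Q \right)} = 6 + 7 n$ ($o{\left(n,Q \right)} = 2 - \left(n \left(-7\right) - 4\right) = 2 - \left(- 7 n - 4\right) = 2 - \left(-4 - 7 n\right) = 2 + \left(4 + 7 n\right) = 6 + 7 n$)
$u = -2646$ ($u = \left(-44 - 5\right) 54 = \left(-49\right) 54 = -2646$)
$\left(d + 19879\right) \left(u + o{\left(N,18 \right)}\right) = \left(-41994 + 19879\right) \left(-2646 + \left(6 + 7 \left(-82\right)\right)\right) = - 22115 \left(-2646 + \left(6 - 574\right)\right) = - 22115 \left(-2646 - 568\right) = \left(-22115\right) \left(-3214\right) = 71077610$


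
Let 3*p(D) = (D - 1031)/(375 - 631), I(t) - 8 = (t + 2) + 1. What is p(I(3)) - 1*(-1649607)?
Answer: 422299731/256 ≈ 1.6496e+6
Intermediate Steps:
I(t) = 11 + t (I(t) = 8 + ((t + 2) + 1) = 8 + ((2 + t) + 1) = 8 + (3 + t) = 11 + t)
p(D) = 1031/768 - D/768 (p(D) = ((D - 1031)/(375 - 631))/3 = ((-1031 + D)/(-256))/3 = ((-1031 + D)*(-1/256))/3 = (1031/256 - D/256)/3 = 1031/768 - D/768)
p(I(3)) - 1*(-1649607) = (1031/768 - (11 + 3)/768) - 1*(-1649607) = (1031/768 - 1/768*14) + 1649607 = (1031/768 - 7/384) + 1649607 = 339/256 + 1649607 = 422299731/256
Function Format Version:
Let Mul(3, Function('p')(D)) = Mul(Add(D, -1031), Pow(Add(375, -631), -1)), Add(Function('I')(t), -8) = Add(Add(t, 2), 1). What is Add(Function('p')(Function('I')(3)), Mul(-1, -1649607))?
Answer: Rational(422299731, 256) ≈ 1.6496e+6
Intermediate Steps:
Function('I')(t) = Add(11, t) (Function('I')(t) = Add(8, Add(Add(t, 2), 1)) = Add(8, Add(Add(2, t), 1)) = Add(8, Add(3, t)) = Add(11, t))
Function('p')(D) = Add(Rational(1031, 768), Mul(Rational(-1, 768), D)) (Function('p')(D) = Mul(Rational(1, 3), Mul(Add(D, -1031), Pow(Add(375, -631), -1))) = Mul(Rational(1, 3), Mul(Add(-1031, D), Pow(-256, -1))) = Mul(Rational(1, 3), Mul(Add(-1031, D), Rational(-1, 256))) = Mul(Rational(1, 3), Add(Rational(1031, 256), Mul(Rational(-1, 256), D))) = Add(Rational(1031, 768), Mul(Rational(-1, 768), D)))
Add(Function('p')(Function('I')(3)), Mul(-1, -1649607)) = Add(Add(Rational(1031, 768), Mul(Rational(-1, 768), Add(11, 3))), Mul(-1, -1649607)) = Add(Add(Rational(1031, 768), Mul(Rational(-1, 768), 14)), 1649607) = Add(Add(Rational(1031, 768), Rational(-7, 384)), 1649607) = Add(Rational(339, 256), 1649607) = Rational(422299731, 256)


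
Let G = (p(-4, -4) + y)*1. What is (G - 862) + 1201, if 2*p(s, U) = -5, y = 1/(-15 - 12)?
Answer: 18169/54 ≈ 336.46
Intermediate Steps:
y = -1/27 (y = 1/(-27) = -1/27 ≈ -0.037037)
p(s, U) = -5/2 (p(s, U) = (1/2)*(-5) = -5/2)
G = -137/54 (G = (-5/2 - 1/27)*1 = -137/54*1 = -137/54 ≈ -2.5370)
(G - 862) + 1201 = (-137/54 - 862) + 1201 = -46685/54 + 1201 = 18169/54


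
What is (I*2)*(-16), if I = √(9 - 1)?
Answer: -64*√2 ≈ -90.510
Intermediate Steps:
I = 2*√2 (I = √8 = 2*√2 ≈ 2.8284)
(I*2)*(-16) = ((2*√2)*2)*(-16) = (4*√2)*(-16) = -64*√2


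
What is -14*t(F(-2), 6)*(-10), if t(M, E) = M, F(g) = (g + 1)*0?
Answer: 0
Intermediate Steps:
F(g) = 0 (F(g) = (1 + g)*0 = 0)
-14*t(F(-2), 6)*(-10) = -14*0*(-10) = 0*(-10) = 0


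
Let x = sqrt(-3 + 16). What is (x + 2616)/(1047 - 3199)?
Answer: -327/269 - sqrt(13)/2152 ≈ -1.2173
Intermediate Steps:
x = sqrt(13) ≈ 3.6056
(x + 2616)/(1047 - 3199) = (sqrt(13) + 2616)/(1047 - 3199) = (2616 + sqrt(13))/(-2152) = (2616 + sqrt(13))*(-1/2152) = -327/269 - sqrt(13)/2152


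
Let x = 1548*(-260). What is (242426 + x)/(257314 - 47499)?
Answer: -160054/209815 ≈ -0.76283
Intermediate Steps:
x = -402480
(242426 + x)/(257314 - 47499) = (242426 - 402480)/(257314 - 47499) = -160054/209815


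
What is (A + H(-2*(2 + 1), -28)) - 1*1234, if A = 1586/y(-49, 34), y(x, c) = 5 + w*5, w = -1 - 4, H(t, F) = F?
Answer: -13413/10 ≈ -1341.3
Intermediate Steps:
w = -5
y(x, c) = -20 (y(x, c) = 5 - 5*5 = 5 - 25 = -20)
A = -793/10 (A = 1586/(-20) = 1586*(-1/20) = -793/10 ≈ -79.300)
(A + H(-2*(2 + 1), -28)) - 1*1234 = (-793/10 - 28) - 1*1234 = -1073/10 - 1234 = -13413/10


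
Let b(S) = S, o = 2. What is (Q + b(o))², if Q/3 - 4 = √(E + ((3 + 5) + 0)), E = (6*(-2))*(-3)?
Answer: 592 + 168*√11 ≈ 1149.2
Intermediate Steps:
E = 36 (E = -12*(-3) = 36)
Q = 12 + 6*√11 (Q = 12 + 3*√(36 + ((3 + 5) + 0)) = 12 + 3*√(36 + (8 + 0)) = 12 + 3*√(36 + 8) = 12 + 3*√44 = 12 + 3*(2*√11) = 12 + 6*√11 ≈ 31.900)
(Q + b(o))² = ((12 + 6*√11) + 2)² = (14 + 6*√11)²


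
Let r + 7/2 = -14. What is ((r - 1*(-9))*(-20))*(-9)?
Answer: -1530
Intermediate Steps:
r = -35/2 (r = -7/2 - 14 = -35/2 ≈ -17.500)
((r - 1*(-9))*(-20))*(-9) = ((-35/2 - 1*(-9))*(-20))*(-9) = ((-35/2 + 9)*(-20))*(-9) = -17/2*(-20)*(-9) = 170*(-9) = -1530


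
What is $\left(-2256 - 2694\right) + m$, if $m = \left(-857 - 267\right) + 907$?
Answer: $-5167$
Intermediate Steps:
$m = -217$ ($m = -1124 + 907 = -217$)
$\left(-2256 - 2694\right) + m = \left(-2256 - 2694\right) - 217 = -4950 - 217 = -5167$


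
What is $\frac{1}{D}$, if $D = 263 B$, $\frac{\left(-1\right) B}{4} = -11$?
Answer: $\frac{1}{11572} \approx 8.6415 \cdot 10^{-5}$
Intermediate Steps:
$B = 44$ ($B = \left(-4\right) \left(-11\right) = 44$)
$D = 11572$ ($D = 263 \cdot 44 = 11572$)
$\frac{1}{D} = \frac{1}{11572}$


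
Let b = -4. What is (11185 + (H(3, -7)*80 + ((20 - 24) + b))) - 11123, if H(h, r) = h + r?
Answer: -266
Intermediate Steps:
(11185 + (H(3, -7)*80 + ((20 - 24) + b))) - 11123 = (11185 + ((3 - 7)*80 + ((20 - 24) - 4))) - 11123 = (11185 + (-4*80 + (-4 - 4))) - 11123 = (11185 + (-320 - 8)) - 11123 = (11185 - 328) - 11123 = 10857 - 11123 = -266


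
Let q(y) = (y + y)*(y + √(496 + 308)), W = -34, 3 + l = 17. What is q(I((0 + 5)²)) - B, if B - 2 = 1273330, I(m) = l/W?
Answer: -367992850/289 - 28*√201/17 ≈ -1.2734e+6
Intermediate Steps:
l = 14 (l = -3 + 17 = 14)
I(m) = -7/17 (I(m) = 14/(-34) = 14*(-1/34) = -7/17)
q(y) = 2*y*(y + 2*√201) (q(y) = (2*y)*(y + √804) = (2*y)*(y + 2*√201) = 2*y*(y + 2*√201))
B = 1273332 (B = 2 + 1273330 = 1273332)
q(I((0 + 5)²)) - B = 2*(-7/17)*(-7/17 + 2*√201) - 1*1273332 = (98/289 - 28*√201/17) - 1273332 = -367992850/289 - 28*√201/17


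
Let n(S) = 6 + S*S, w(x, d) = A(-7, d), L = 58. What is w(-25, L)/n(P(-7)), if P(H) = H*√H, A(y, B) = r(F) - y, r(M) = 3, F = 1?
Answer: -10/337 ≈ -0.029674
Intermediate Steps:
A(y, B) = 3 - y
w(x, d) = 10 (w(x, d) = 3 - 1*(-7) = 3 + 7 = 10)
P(H) = H^(3/2)
n(S) = 6 + S²
w(-25, L)/n(P(-7)) = 10/(6 + ((-7)^(3/2))²) = 10/(6 + (-7*I*√7)²) = 10/(6 - 343) = 10/(-337) = 10*(-1/337) = -10/337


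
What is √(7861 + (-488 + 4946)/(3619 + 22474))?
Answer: √5352236108383/26093 ≈ 88.663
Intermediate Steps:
√(7861 + (-488 + 4946)/(3619 + 22474)) = √(7861 + 4458/26093) = √(205121531/26093) = √5352236108383/26093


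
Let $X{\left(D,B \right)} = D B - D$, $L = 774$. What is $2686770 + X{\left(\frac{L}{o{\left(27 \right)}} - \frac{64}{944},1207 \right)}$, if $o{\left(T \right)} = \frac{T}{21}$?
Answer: $\frac{201349314}{59} \approx 3.4127 \cdot 10^{6}$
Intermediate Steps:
$o{\left(T \right)} = \frac{T}{21}$ ($o{\left(T \right)} = T \frac{1}{21} = \frac{T}{21}$)
$X{\left(D,B \right)} = - D + B D$ ($X{\left(D,B \right)} = B D - D = - D + B D$)
$2686770 + X{\left(\frac{L}{o{\left(27 \right)}} - \frac{64}{944},1207 \right)} = 2686770 + \left(\frac{774}{\frac{1}{21} \cdot 27} - \frac{64}{944}\right) \left(-1 + 1207\right) = 2686770 + \left(\frac{774}{\frac{9}{7}} - \frac{4}{59}\right) 1206 = 2686770 + \left(774 \cdot \frac{7}{9} - \frac{4}{59}\right) 1206 = 2686770 + \left(602 - \frac{4}{59}\right) 1206 = 2686770 + \frac{35514}{59} \cdot 1206 = 2686770 + \frac{42829884}{59} = \frac{201349314}{59}$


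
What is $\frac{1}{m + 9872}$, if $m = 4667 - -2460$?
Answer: $\frac{1}{16999} \approx 5.8827 \cdot 10^{-5}$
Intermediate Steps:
$m = 7127$ ($m = 4667 + 2460 = 7127$)
$\frac{1}{m + 9872} = \frac{1}{7127 + 9872} = \frac{1}{16999}$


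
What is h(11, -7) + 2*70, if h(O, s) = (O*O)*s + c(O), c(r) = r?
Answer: -696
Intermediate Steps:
h(O, s) = O + s*O² (h(O, s) = (O*O)*s + O = O²*s + O = s*O² + O = O + s*O²)
h(11, -7) + 2*70 = 11*(1 + 11*(-7)) + 2*70 = 11*(1 - 77) + 140 = 11*(-76) + 140 = -836 + 140 = -696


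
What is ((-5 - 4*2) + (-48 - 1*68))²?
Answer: 16641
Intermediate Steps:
((-5 - 4*2) + (-48 - 1*68))² = ((-5 - 8) + (-48 - 68))² = (-13 - 116)² = (-129)² = 16641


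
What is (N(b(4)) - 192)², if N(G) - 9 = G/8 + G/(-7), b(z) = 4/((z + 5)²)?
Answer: 43065795529/1285956 ≈ 33489.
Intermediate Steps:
b(z) = 4/(5 + z)² (b(z) = 4/((5 + z)²) = 4/(5 + z)²)
N(G) = 9 - G/56 (N(G) = 9 + (G/8 + G/(-7)) = 9 + (G*(⅛) + G*(-⅐)) = 9 + (G/8 - G/7) = 9 - G/56)
(N(b(4)) - 192)² = ((9 - 1/(14*(5 + 4)²)) - 192)² = ((9 - 1/(14*9²)) - 192)² = ((9 - 1/(14*81)) - 192)² = ((9 - 1/56*4/81) - 192)² = ((9 - 1/1134) - 192)² = (10205/1134 - 192)² = (-207523/1134)² = 43065795529/1285956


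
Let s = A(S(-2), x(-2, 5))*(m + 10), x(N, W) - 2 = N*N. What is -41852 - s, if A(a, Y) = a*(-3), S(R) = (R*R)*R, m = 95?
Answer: -44372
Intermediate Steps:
S(R) = R³ (S(R) = R²*R = R³)
x(N, W) = 2 + N² (x(N, W) = 2 + N*N = 2 + N²)
A(a, Y) = -3*a
s = 2520 (s = (-3*(-2)³)*(95 + 10) = -3*(-8)*105 = 24*105 = 2520)
-41852 - s = -41852 - 1*2520 = -41852 - 2520 = -44372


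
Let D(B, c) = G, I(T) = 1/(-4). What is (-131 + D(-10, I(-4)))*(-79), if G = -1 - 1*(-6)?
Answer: 9954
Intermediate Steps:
I(T) = -¼
G = 5 (G = -1 + 6 = 5)
D(B, c) = 5
(-131 + D(-10, I(-4)))*(-79) = (-131 + 5)*(-79) = -126*(-79) = 9954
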